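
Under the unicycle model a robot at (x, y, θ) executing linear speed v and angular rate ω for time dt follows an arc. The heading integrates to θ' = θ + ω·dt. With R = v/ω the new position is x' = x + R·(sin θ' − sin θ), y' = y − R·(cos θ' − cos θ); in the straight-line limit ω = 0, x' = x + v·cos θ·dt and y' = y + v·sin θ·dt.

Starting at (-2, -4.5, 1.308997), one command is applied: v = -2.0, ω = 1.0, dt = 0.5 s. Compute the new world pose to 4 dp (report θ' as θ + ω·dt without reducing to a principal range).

θ' = 1.3090 + 1.0·0.5 = 1.8090
R = v/ω = -2.0/1.0 = -2.0000
x' = -2 + -2.0000·(sin 1.8090 − sin 1.3090) = -2.0117
y' = -4.5 − -2.0000·(cos 1.8090 − cos 1.3090) = -5.4895

(-2.0117, -5.4895, 1.8090)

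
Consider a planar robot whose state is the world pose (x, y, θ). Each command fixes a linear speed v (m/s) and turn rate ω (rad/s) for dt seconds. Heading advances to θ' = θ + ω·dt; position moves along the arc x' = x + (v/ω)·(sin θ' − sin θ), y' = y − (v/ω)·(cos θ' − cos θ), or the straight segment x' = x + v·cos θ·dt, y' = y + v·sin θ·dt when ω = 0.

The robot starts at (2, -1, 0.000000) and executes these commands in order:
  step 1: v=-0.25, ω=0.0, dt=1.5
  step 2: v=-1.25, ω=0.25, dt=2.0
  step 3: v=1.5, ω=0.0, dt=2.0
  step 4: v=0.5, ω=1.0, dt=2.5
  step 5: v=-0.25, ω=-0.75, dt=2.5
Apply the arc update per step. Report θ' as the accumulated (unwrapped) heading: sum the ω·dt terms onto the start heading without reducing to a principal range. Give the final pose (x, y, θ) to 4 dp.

(1.9452, 0.2863, 1.1250)

step 1: θ'=0.0000 (straight) → pose (1.6250, -1.0000, 0.0000)
step 2: θ'=0.5000 (R=-5.0000) → pose (-0.7721, -1.6121, 0.5000)
step 3: θ'=0.5000 (straight) → pose (1.8606, -0.1738, 0.5000)
step 4: θ'=3.0000 (R=0.5000) → pose (1.6915, 0.7600, 3.0000)
step 5: θ'=1.1250 (R=0.3333) → pose (1.9452, 0.2863, 1.1250)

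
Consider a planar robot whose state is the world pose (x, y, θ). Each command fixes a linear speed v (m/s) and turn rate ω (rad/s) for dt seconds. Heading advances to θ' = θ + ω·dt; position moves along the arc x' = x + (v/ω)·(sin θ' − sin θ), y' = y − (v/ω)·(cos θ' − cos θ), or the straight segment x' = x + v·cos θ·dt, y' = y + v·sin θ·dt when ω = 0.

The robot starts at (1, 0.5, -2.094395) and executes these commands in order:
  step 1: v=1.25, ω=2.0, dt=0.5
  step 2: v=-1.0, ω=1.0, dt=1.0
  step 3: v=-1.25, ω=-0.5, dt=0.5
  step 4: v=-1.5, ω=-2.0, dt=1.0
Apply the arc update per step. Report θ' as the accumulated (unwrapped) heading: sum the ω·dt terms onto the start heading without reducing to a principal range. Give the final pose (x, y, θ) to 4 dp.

step 1: θ'=-1.0944 (R=0.6250) → pose (0.9859, -0.0991, -1.0944)
step 2: θ'=-0.0944 (R=-1.0000) → pose (0.1915, 0.4378, -0.0944)
step 3: θ'=-0.3444 (R=2.5000) → pose (-0.4170, 0.5735, -0.3444)
step 4: θ'=-2.3444 (R=0.7500) → pose (-0.7003, 1.8035, -2.3444)

(-0.7003, 1.8035, -2.3444)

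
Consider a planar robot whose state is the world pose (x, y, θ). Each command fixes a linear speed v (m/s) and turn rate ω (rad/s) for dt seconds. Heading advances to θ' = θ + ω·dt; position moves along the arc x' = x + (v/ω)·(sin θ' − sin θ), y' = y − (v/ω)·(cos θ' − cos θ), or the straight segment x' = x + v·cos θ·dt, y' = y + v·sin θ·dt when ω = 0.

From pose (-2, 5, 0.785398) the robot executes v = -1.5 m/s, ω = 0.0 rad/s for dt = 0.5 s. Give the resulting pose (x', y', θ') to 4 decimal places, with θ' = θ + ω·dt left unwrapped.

θ' = 0.7854 + 0.0·0.5 = 0.7854
ω = 0 → straight: x' = -2 + -1.5·cos(0.7854)·0.5 = -2.5303
y' = 5 + -1.5·sin(0.7854)·0.5 = 4.4697

(-2.5303, 4.4697, 0.7854)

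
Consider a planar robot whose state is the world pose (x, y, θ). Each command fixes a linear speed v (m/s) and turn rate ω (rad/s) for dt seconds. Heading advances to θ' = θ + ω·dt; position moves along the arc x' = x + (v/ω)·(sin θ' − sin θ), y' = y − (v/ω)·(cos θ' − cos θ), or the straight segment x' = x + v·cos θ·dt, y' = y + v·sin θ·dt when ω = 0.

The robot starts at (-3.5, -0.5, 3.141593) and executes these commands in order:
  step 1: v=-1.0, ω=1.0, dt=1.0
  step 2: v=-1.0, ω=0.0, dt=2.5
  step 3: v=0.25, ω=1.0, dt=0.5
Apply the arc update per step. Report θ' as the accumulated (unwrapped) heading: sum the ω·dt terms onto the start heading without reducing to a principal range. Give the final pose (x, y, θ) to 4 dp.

step 1: θ'=4.1416 (R=-1.0000) → pose (-2.6585, -0.0403, 4.1416)
step 2: θ'=4.1416 (straight) → pose (-1.3078, 2.0634, 4.1416)
step 3: θ'=4.6416 (R=0.2500) → pose (-1.3468, 1.9460, 4.6416)

(-1.3468, 1.9460, 4.6416)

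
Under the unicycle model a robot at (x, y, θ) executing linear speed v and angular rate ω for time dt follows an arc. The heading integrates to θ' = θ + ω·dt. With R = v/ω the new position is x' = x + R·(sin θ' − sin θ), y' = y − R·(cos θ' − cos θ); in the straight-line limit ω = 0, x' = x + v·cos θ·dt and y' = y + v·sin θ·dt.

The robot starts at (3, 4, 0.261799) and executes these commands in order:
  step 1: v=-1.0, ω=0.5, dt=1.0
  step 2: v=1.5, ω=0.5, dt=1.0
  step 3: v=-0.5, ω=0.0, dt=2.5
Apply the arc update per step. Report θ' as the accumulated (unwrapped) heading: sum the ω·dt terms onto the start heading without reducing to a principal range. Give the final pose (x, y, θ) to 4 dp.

step 1: θ'=0.7618 (R=-2.0000) → pose (2.1372, 3.5153, 0.7618)
step 2: θ'=1.2618 (R=3.0000) → pose (2.9244, 4.7738, 1.2618)
step 3: θ'=1.2618 (straight) → pose (2.5443, 3.5830, 1.2618)

(2.5443, 3.5830, 1.2618)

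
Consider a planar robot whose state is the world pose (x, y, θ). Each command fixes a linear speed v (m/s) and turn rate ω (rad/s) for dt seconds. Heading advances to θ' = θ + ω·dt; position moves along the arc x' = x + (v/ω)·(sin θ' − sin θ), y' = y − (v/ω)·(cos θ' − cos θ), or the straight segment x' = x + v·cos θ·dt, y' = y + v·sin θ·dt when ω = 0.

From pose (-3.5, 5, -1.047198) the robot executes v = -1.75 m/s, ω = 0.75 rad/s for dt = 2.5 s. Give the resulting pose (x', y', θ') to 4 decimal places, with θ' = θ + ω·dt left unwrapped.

(-7.2391, 5.4118, 0.8278)

θ' = -1.0472 + 0.75·2.5 = 0.8278
R = v/ω = -1.75/0.75 = -2.3333
x' = -3.5 + -2.3333·(sin 0.8278 − sin -1.0472) = -7.2391
y' = 5 − -2.3333·(cos 0.8278 − cos -1.0472) = 5.4118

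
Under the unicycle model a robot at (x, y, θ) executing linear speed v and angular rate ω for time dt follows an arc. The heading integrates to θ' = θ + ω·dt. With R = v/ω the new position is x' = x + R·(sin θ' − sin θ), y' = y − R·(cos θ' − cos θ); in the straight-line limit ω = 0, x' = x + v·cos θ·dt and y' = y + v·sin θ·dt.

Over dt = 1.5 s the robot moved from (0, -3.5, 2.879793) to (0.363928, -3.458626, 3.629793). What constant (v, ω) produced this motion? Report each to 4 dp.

Δθ = 3.629793 − 2.879793 = 0.750000
ω = Δθ/dt = 0.750000/1.5 = 0.5000
R = Δx/(sin θ' − sin θ) = -0.5000
v = R·ω = -0.5000·0.5000 = -0.2500

v = -0.2500, ω = 0.5000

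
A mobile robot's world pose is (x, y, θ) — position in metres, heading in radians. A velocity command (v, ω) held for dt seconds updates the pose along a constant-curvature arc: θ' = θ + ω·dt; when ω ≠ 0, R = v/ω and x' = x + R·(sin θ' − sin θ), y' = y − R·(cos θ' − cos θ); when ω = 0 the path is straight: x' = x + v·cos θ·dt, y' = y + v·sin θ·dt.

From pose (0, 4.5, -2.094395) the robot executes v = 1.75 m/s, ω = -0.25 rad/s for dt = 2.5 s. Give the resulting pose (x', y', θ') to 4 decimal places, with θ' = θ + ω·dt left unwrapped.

θ' = -2.0944 + -0.25·2.5 = -2.7194
R = v/ω = 1.75/-0.25 = -7.0000
x' = 0 + -7.0000·(sin -2.7194 − sin -2.0944) = -3.1938
y' = 4.5 − -7.0000·(cos -2.7194 − cos -2.0944) = 1.6147

(-3.1938, 1.6147, -2.7194)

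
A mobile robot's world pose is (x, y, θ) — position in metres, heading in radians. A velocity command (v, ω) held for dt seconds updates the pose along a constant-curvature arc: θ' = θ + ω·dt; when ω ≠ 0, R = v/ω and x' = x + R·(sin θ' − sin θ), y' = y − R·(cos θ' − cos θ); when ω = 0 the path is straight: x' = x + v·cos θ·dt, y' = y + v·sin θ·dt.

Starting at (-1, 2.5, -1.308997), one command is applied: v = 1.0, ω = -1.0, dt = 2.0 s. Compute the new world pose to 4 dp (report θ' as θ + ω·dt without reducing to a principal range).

(-2.1325, 1.2552, -3.3090)

θ' = -1.3090 + -1.0·2.0 = -3.3090
R = v/ω = 1.0/-1.0 = -1.0000
x' = -1 + -1.0000·(sin -3.3090 − sin -1.3090) = -2.1325
y' = 2.5 − -1.0000·(cos -3.3090 − cos -1.3090) = 1.2552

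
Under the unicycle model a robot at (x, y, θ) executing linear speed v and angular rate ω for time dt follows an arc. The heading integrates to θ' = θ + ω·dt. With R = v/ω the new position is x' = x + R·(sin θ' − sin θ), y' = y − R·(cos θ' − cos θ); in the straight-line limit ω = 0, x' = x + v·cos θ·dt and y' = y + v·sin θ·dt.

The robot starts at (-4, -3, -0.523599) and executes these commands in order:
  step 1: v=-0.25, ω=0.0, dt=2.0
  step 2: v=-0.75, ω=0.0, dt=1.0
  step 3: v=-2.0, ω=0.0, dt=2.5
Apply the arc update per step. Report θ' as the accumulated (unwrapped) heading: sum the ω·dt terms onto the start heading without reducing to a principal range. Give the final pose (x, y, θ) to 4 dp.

step 1: θ'=-0.5236 (straight) → pose (-4.4330, -2.7500, -0.5236)
step 2: θ'=-0.5236 (straight) → pose (-5.0825, -2.3750, -0.5236)
step 3: θ'=-0.5236 (straight) → pose (-9.4127, 0.1250, -0.5236)

(-9.4127, 0.1250, -0.5236)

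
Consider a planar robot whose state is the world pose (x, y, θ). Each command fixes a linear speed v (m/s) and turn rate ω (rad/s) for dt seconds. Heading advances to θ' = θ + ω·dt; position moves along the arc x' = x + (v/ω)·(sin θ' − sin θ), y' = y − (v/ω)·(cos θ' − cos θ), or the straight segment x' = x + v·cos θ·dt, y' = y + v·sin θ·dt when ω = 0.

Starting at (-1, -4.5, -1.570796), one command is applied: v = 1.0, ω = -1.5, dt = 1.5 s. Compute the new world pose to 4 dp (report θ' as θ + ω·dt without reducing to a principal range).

(-2.0854, -5.0187, -3.8208)

θ' = -1.5708 + -1.5·1.5 = -3.8208
R = v/ω = 1.0/-1.5 = -0.6667
x' = -1 + -0.6667·(sin -3.8208 − sin -1.5708) = -2.0854
y' = -4.5 − -0.6667·(cos -3.8208 − cos -1.5708) = -5.0187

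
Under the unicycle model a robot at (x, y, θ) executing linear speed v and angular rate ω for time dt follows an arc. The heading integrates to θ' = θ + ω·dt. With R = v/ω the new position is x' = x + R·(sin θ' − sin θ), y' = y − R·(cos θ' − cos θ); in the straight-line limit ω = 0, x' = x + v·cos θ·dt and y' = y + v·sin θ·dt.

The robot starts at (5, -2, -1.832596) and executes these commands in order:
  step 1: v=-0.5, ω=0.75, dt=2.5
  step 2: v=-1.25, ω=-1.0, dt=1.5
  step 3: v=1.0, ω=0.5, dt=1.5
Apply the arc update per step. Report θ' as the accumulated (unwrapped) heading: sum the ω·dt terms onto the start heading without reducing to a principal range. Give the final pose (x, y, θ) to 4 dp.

step 1: θ'=0.0424 (R=-0.6667) → pose (4.3278, -1.1614, 0.0424)
step 2: θ'=-1.4576 (R=1.2500) → pose (3.0328, -0.0537, -1.4576)
step 3: θ'=-0.7076 (R=2.0000) → pose (3.7200, -1.3476, -0.7076)

(3.7200, -1.3476, -0.7076)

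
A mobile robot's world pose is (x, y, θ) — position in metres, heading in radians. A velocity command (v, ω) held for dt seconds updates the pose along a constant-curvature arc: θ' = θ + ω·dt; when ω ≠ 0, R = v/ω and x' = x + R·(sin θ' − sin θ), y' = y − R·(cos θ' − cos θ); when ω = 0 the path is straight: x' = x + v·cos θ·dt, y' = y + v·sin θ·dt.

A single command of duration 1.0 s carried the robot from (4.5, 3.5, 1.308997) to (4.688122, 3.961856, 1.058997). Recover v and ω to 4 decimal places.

v = 0.5000, ω = -0.2500

Δθ = 1.058997 − 1.308997 = -0.250000
ω = Δθ/dt = -0.250000/1.0 = -0.2500
R = −Δy/(cos θ' − cos θ) = -2.0000
v = R·ω = -2.0000·-0.2500 = 0.5000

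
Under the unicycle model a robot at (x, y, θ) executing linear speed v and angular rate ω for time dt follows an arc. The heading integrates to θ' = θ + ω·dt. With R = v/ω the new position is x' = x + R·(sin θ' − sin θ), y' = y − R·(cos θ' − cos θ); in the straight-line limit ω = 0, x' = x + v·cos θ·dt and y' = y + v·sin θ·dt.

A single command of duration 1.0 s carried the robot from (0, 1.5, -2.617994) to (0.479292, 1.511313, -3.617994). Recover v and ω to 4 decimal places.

v = -0.5000, ω = -1.0000

Δθ = -3.617994 − -2.617994 = -1.000000
ω = Δθ/dt = -1.000000/1.0 = -1.0000
R = Δx/(sin θ' − sin θ) = 0.5000
v = R·ω = 0.5000·-1.0000 = -0.5000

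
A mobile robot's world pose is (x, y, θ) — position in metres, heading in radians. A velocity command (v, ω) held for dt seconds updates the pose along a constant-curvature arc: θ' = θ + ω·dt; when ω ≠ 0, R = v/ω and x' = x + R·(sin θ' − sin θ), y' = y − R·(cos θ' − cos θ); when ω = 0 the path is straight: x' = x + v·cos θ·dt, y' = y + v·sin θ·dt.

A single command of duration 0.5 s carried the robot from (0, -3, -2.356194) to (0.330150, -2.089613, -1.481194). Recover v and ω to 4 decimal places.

v = -2.0000, ω = 1.7500

Δθ = -1.481194 − -2.356194 = 0.875000
ω = Δθ/dt = 0.875000/0.5 = 1.7500
R = −Δy/(cos θ' − cos θ) = -1.1429
v = R·ω = -1.1429·1.7500 = -2.0000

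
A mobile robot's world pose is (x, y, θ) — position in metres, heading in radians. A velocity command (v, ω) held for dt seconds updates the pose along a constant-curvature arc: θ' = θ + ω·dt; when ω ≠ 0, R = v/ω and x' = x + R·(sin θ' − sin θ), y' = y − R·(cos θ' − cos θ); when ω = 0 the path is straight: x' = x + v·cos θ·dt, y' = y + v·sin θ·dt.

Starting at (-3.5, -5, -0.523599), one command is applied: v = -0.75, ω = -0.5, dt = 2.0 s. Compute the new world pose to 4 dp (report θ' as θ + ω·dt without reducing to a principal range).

(-4.2483, -3.7717, -1.5236)

θ' = -0.5236 + -0.5·2.0 = -1.5236
R = v/ω = -0.75/-0.5 = 1.5000
x' = -3.5 + 1.5000·(sin -1.5236 − sin -0.5236) = -4.2483
y' = -5 − 1.5000·(cos -1.5236 − cos -0.5236) = -3.7717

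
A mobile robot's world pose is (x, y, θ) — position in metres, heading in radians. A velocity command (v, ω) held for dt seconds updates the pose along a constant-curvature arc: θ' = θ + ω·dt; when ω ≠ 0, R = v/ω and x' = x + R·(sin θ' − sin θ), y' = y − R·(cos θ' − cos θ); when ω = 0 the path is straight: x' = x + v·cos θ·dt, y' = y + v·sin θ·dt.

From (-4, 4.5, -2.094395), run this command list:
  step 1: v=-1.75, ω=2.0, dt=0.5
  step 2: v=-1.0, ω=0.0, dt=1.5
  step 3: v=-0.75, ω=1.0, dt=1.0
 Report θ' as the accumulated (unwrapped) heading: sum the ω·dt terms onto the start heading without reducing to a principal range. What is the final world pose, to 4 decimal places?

step 1: θ'=-1.0944 (R=-0.8750) → pose (-3.9802, 5.3388, -1.0944)
step 2: θ'=-1.0944 (straight) → pose (-4.6681, 6.6717, -1.0944)
step 3: θ'=-0.0944 (R=-0.7500) → pose (-5.2639, 7.0745, -0.0944)

(-5.2639, 7.0745, -0.0944)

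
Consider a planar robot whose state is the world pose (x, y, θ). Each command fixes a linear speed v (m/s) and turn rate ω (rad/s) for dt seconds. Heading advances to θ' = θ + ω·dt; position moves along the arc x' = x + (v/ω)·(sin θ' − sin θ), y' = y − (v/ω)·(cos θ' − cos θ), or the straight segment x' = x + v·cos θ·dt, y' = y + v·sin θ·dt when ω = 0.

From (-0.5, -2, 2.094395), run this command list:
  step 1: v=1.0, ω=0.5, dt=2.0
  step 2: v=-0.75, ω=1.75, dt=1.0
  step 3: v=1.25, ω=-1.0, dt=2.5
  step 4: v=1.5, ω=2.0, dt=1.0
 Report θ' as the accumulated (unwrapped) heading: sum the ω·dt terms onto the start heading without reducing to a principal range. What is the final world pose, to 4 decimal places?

step 1: θ'=3.0944 (R=2.0000) → pose (-2.1377, -1.0022, 3.0944)
step 2: θ'=4.8444 (R=-0.4286) → pose (-1.6926, -0.5177, 4.8444)
step 3: θ'=2.3444 (R=-1.2500) → pose (-3.8260, -1.5556, 2.3444)
step 4: θ'=4.3444 (R=0.7500) → pose (-5.0623, -1.8099, 4.3444)

(-5.0623, -1.8099, 4.3444)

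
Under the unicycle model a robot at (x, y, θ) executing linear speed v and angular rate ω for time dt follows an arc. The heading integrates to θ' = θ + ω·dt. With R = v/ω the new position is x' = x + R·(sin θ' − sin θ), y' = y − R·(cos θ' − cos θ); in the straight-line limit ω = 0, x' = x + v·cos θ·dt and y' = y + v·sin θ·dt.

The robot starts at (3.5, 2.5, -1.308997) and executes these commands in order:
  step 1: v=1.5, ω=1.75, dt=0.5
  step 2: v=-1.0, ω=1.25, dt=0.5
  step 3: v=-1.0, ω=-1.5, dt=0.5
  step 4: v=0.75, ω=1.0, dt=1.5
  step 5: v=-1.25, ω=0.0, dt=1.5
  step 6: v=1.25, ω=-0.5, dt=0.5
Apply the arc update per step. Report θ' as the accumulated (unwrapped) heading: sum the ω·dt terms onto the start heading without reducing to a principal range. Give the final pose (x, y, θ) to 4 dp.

(3.3257, 1.2260, 0.6910)

step 1: θ'=-0.4340 (R=0.8571) → pose (3.9675, 1.9442, -0.4340)
step 2: θ'=0.1910 (R=-0.8000) → pose (3.4792, 2.0038, 0.1910)
step 3: θ'=-0.5590 (R=0.6667) → pose (2.9991, 2.0931, -0.5590)
step 4: θ'=0.9410 (R=0.7500) → pose (4.0030, 2.2872, 0.9410)
step 5: θ'=0.9410 (straight) → pose (2.8986, 0.7720, 0.9410)
step 6: θ'=0.6910 (R=-2.5000) → pose (3.3257, 1.2260, 0.6910)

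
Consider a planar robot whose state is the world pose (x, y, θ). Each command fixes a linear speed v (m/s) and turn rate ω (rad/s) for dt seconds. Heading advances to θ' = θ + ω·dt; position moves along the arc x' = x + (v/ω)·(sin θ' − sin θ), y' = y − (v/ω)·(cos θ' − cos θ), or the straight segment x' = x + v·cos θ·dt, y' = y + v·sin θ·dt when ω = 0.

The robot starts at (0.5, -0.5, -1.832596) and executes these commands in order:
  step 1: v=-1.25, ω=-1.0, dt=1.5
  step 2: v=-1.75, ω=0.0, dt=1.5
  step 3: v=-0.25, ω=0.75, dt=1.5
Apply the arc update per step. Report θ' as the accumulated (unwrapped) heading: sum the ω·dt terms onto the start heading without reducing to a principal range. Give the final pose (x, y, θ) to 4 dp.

(4.8533, 0.0345, -2.2076)

step 1: θ'=-3.3326 (R=1.2500) → pose (1.9447, 0.4037, -3.3326)
step 2: θ'=-3.3326 (straight) → pose (4.5220, -0.0946, -3.3326)
step 3: θ'=-2.2076 (R=-0.3333) → pose (4.8533, 0.0345, -2.2076)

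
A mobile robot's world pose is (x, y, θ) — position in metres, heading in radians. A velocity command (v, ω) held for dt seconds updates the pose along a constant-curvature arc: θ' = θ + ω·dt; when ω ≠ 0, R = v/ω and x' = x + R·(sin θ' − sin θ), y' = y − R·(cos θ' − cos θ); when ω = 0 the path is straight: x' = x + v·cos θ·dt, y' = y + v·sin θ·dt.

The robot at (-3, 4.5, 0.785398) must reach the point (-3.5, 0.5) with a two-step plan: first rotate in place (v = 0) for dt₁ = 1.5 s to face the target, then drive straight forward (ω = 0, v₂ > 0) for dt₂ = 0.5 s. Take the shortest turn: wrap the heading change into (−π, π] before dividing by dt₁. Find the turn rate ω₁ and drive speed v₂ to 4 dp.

heading to target = atan2(0.5−4.5, -3.5−-3) = -1.6952
Δθ = wrap(-1.6952 − 0.7854) = -2.4805; ω₁ = Δθ/dt₁ = -1.6537
distance = √((-3.5−-3)² + (0.5−4.5)²) = 4.0311; v₂ = distance/dt₂ = 8.0623

ω₁ = -1.6537, v₂ = 8.0623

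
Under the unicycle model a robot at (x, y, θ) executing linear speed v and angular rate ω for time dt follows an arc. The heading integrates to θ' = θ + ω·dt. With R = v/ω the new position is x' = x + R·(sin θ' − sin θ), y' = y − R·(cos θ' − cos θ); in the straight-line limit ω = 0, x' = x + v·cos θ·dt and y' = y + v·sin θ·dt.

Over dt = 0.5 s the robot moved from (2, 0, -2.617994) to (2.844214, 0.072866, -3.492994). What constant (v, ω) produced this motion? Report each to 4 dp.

v = -1.7500, ω = -1.7500

Δθ = -3.492994 − -2.617994 = -0.875000
ω = Δθ/dt = -0.875000/0.5 = -1.7500
R = Δx/(sin θ' − sin θ) = 1.0000
v = R·ω = 1.0000·-1.7500 = -1.7500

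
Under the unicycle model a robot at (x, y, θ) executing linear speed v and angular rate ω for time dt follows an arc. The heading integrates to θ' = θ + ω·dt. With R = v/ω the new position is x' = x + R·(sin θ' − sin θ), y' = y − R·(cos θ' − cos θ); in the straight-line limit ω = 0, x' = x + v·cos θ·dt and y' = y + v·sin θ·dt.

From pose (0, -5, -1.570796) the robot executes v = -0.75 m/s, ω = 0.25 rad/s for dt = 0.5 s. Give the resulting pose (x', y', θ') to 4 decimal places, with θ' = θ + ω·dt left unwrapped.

(-0.0234, -4.6260, -1.4458)

θ' = -1.5708 + 0.25·0.5 = -1.4458
R = v/ω = -0.75/0.25 = -3.0000
x' = 0 + -3.0000·(sin -1.4458 − sin -1.5708) = -0.0234
y' = -5 − -3.0000·(cos -1.4458 − cos -1.5708) = -4.6260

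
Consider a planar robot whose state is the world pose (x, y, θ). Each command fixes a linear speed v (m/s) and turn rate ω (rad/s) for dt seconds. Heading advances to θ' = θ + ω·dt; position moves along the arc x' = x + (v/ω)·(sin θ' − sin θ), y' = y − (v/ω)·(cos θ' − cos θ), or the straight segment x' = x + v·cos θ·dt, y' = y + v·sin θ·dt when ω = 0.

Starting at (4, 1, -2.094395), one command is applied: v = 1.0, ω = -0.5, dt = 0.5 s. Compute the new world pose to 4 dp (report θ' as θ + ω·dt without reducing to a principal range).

θ' = -2.0944 + -0.5·0.5 = -2.3444
R = v/ω = 1.0/-0.5 = -2.0000
x' = 4 + -2.0000·(sin -2.3444 − sin -2.0944) = 3.6988
y' = 1 − -2.0000·(cos -2.3444 − cos -2.0944) = 0.6026

(3.6988, 0.6026, -2.3444)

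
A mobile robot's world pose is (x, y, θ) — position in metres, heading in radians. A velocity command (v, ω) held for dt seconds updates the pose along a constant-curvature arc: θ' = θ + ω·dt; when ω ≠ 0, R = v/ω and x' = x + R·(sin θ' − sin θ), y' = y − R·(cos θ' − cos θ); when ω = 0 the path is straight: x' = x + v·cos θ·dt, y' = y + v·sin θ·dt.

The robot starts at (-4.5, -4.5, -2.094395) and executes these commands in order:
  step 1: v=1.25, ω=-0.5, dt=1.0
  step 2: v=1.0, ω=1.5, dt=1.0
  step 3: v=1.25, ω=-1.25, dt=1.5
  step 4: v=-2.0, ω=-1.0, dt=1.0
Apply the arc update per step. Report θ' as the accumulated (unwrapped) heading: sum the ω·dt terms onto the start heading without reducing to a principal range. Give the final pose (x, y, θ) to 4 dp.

(-4.5116, -8.3212, -3.9694)

step 1: θ'=-2.5944 (R=-2.5000) → pose (-5.3643, -5.3850, -2.5944)
step 2: θ'=-1.0944 (R=0.6667) → pose (-5.6099, -6.2600, -1.0944)
step 3: θ'=-2.9694 (R=-1.0000) → pose (-6.3272, -7.7038, -2.9694)
step 4: θ'=-3.9694 (R=2.0000) → pose (-4.5116, -8.3212, -3.9694)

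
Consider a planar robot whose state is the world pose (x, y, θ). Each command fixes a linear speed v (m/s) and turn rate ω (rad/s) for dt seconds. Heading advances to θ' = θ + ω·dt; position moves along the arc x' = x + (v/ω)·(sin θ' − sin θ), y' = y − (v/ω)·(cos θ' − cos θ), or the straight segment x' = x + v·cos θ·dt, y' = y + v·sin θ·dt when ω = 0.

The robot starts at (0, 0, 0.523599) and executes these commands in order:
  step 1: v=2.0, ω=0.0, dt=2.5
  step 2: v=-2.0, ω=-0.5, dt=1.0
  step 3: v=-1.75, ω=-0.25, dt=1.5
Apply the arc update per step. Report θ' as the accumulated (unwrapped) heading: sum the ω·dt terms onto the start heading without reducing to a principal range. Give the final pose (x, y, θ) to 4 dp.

(-0.1502, 2.3910, -0.3514)

step 1: θ'=0.5236 (straight) → pose (4.3301, 2.5000, 0.5236)
step 2: θ'=0.0236 (R=4.0000) → pose (2.4245, 1.9652, 0.0236)
step 3: θ'=-0.3514 (R=7.0000) → pose (-0.1502, 2.3910, -0.3514)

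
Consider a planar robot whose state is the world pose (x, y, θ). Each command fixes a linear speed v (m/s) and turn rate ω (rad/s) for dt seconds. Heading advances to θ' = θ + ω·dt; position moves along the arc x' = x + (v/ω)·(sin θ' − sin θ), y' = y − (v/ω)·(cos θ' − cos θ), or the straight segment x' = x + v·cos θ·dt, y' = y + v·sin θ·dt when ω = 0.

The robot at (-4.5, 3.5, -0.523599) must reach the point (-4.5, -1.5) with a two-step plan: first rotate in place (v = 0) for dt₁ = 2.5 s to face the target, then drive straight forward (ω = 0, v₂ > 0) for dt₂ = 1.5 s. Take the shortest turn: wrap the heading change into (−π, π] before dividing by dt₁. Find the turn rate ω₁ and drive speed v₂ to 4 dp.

ω₁ = -0.4189, v₂ = 3.3333

heading to target = atan2(-1.5−3.5, -4.5−-4.5) = -1.5708
Δθ = wrap(-1.5708 − -0.5236) = -1.0472; ω₁ = Δθ/dt₁ = -0.4189
distance = √((-4.5−-4.5)² + (-1.5−3.5)²) = 5.0000; v₂ = distance/dt₂ = 3.3333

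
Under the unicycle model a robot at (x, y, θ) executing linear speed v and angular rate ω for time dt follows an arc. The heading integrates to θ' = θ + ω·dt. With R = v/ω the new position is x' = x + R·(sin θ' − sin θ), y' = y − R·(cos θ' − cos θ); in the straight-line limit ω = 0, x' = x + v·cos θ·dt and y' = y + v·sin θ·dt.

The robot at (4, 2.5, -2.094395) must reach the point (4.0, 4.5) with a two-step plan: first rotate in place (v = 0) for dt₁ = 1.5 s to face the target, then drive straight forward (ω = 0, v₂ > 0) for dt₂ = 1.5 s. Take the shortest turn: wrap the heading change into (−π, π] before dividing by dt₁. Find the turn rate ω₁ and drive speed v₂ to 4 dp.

heading to target = atan2(4.5−2.5, 4−4) = 1.5708
Δθ = wrap(1.5708 − -2.0944) = -2.6180; ω₁ = Δθ/dt₁ = -1.7453
distance = √((4−4)² + (4.5−2.5)²) = 2.0000; v₂ = distance/dt₂ = 1.3333

ω₁ = -1.7453, v₂ = 1.3333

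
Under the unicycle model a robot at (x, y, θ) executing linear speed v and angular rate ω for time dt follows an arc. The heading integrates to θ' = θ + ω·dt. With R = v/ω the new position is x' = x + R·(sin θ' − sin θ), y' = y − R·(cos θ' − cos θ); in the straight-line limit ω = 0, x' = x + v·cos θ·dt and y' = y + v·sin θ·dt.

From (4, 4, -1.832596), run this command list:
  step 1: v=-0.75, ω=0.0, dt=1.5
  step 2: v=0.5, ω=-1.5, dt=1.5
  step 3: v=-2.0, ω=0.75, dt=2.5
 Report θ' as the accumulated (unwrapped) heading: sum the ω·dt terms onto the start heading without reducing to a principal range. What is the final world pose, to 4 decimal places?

(7.9989, 4.9616, -2.2076)

step 1: θ'=-1.8326 (straight) → pose (4.2912, 5.0867, -1.8326)
step 2: θ'=-4.0826 (R=-0.3333) → pose (3.6998, 4.9766, -4.0826)
step 3: θ'=-2.2076 (R=-2.6667) → pose (7.9989, 4.9616, -2.2076)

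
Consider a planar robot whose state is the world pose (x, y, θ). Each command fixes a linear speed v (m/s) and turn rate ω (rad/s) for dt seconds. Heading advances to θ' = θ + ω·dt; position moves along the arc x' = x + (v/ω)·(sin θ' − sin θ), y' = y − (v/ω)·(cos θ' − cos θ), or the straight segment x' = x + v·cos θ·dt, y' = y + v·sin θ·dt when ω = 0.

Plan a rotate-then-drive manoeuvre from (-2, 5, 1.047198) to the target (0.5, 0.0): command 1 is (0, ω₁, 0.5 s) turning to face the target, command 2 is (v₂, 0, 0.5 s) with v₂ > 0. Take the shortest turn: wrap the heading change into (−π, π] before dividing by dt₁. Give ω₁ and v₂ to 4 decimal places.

ω₁ = -4.3087, v₂ = 11.1803

heading to target = atan2(0−5, 0.5−-2) = -1.1071
Δθ = wrap(-1.1071 − 1.0472) = -2.1543; ω₁ = Δθ/dt₁ = -4.3087
distance = √((0.5−-2)² + (0−5)²) = 5.5902; v₂ = distance/dt₂ = 11.1803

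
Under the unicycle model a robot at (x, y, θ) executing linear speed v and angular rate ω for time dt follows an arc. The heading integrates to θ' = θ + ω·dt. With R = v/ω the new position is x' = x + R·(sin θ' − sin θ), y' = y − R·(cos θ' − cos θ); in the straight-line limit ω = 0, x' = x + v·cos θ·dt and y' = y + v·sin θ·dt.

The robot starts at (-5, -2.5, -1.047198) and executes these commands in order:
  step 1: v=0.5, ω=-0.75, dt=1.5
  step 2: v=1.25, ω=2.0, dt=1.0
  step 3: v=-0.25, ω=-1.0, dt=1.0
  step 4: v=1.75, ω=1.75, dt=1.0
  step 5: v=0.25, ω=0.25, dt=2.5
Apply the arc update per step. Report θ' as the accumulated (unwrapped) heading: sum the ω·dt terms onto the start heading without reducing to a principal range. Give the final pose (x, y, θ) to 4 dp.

(-2.9523, -4.0023, 1.2028)

step 1: θ'=-2.1722 (R=-0.6667) → pose (-5.0277, -3.2105, -2.1722)
step 2: θ'=-0.1722 (R=0.6250) → pose (-4.6194, -4.1799, -0.1722)
step 3: θ'=-1.1722 (R=0.2500) → pose (-4.8070, -4.0306, -1.1722)
step 4: θ'=0.5778 (R=1.0000) → pose (-3.3392, -4.4802, 0.5778)
step 5: θ'=1.2028 (R=1.0000) → pose (-2.9523, -4.0023, 1.2028)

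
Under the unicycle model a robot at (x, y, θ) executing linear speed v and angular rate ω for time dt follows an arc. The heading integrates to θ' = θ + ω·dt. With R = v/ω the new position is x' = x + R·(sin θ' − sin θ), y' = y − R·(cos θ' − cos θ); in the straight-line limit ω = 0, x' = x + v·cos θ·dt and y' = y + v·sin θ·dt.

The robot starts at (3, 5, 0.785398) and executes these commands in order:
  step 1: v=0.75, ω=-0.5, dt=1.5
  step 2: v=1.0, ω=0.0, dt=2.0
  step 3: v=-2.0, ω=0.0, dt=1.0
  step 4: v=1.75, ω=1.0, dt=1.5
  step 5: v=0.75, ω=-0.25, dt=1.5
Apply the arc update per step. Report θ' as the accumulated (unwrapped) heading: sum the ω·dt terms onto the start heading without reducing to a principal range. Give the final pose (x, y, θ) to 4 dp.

step 1: θ'=0.0354 (R=-1.5000) → pose (4.0076, 5.4384, 0.0354)
step 2: θ'=0.0354 (straight) → pose (6.0063, 5.5092, 0.0354)
step 3: θ'=0.0354 (straight) → pose (4.0076, 5.4384, 0.0354)
step 4: θ'=1.5354 (R=1.7500) → pose (5.6945, 7.1254, 1.5354)
step 5: θ'=1.1604 (R=-3.0000) → pose (5.9418, 8.2161, 1.1604)

(5.9418, 8.2161, 1.1604)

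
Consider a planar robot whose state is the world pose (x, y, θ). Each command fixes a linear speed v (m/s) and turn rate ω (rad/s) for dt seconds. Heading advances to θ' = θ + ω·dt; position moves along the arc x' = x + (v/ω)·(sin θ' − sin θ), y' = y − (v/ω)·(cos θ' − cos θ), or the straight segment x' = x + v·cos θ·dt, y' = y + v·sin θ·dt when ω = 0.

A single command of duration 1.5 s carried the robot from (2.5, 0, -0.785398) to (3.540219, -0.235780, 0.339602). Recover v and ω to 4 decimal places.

v = 0.7500, ω = 0.7500

Δθ = 0.339602 − -0.785398 = 1.125000
ω = Δθ/dt = 1.125000/1.5 = 0.7500
R = Δx/(sin θ' − sin θ) = 1.0000
v = R·ω = 1.0000·0.7500 = 0.7500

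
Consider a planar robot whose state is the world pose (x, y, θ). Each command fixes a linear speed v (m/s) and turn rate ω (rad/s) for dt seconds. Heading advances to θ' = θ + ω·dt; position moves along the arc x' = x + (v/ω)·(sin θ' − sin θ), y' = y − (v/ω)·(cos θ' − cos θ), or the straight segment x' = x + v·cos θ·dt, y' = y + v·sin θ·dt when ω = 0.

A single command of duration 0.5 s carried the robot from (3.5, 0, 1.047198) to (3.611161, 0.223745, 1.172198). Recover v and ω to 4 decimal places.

v = 0.5000, ω = 0.2500

Δθ = 1.172198 − 1.047198 = 0.125000
ω = Δθ/dt = 0.125000/0.5 = 0.2500
R = −Δy/(cos θ' − cos θ) = 2.0000
v = R·ω = 2.0000·0.2500 = 0.5000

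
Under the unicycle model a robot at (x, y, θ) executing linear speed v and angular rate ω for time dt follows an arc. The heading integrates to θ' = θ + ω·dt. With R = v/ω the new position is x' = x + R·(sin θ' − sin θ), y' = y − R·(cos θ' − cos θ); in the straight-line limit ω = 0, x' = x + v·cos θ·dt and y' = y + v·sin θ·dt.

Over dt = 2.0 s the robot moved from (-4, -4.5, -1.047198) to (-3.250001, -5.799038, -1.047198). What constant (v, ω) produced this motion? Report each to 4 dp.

Δθ = -1.047198 − -1.047198 = 0.000000
ω = Δθ/dt = 0.000000/2.0 = 0.0000
ω = 0 → v = (Δx·cos θ + Δy·sin θ)/dt = 0.7500

v = 0.7500, ω = 0.0000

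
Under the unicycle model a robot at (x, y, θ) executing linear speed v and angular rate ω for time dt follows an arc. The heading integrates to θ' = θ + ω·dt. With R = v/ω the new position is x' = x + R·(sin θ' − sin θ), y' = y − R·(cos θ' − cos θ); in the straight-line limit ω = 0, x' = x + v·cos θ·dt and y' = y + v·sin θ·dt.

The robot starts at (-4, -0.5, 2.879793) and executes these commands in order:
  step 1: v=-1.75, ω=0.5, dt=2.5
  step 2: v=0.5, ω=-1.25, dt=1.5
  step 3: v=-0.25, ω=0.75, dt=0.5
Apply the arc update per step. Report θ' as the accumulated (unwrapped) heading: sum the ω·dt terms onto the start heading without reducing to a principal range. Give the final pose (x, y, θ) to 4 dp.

(-0.7204, 0.8424, 2.6298)

step 1: θ'=4.1298 (R=-3.5000) → pose (-0.1715, 0.9551, 4.1298)
step 2: θ'=2.2548 (R=-0.4000) → pose (-0.8155, 0.9224, 2.2548)
step 3: θ'=2.6298 (R=-0.3333) → pose (-0.7204, 0.8424, 2.6298)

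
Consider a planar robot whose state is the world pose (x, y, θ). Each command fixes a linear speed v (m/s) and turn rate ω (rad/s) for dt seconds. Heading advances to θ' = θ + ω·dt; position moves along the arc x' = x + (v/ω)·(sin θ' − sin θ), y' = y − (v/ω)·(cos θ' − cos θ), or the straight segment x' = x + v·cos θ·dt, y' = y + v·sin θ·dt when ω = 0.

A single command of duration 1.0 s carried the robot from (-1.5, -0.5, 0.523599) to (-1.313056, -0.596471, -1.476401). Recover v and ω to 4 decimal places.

Δθ = -1.476401 − 0.523599 = -2.000000
ω = Δθ/dt = -2.000000/1.0 = -2.0000
R = Δx/(sin θ' − sin θ) = -0.1250
v = R·ω = -0.1250·-2.0000 = 0.2500

v = 0.2500, ω = -2.0000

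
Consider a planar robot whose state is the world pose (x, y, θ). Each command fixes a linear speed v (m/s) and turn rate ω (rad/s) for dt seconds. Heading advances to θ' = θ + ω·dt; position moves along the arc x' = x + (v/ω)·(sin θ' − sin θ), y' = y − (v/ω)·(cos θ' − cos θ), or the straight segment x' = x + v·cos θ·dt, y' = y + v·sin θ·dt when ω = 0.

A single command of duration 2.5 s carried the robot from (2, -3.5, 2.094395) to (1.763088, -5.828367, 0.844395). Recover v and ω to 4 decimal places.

Δθ = 0.844395 − 2.094395 = -1.250000
ω = Δθ/dt = -1.250000/2.5 = -0.5000
R = −Δy/(cos θ' − cos θ) = 2.0000
v = R·ω = 2.0000·-0.5000 = -1.0000

v = -1.0000, ω = -0.5000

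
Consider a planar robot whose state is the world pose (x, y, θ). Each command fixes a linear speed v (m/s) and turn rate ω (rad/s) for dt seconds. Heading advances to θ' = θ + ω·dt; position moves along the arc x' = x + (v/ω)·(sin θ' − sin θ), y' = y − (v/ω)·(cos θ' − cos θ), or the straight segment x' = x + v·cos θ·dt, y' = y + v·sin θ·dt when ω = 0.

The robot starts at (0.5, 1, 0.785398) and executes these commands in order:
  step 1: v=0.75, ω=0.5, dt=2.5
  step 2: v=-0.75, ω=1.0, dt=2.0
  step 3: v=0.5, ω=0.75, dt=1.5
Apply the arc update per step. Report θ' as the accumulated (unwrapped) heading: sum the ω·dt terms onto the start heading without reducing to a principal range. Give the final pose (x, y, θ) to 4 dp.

step 1: θ'=2.0354 (R=1.5000) → pose (0.7803, 2.7328, 2.0354)
step 2: θ'=4.0354 (R=-0.7500) → pose (2.0354, 2.5990, 4.0354)
step 3: θ'=5.1604 (R=0.6667) → pose (1.9542, 1.8926, 5.1604)

(1.9542, 1.8926, 5.1604)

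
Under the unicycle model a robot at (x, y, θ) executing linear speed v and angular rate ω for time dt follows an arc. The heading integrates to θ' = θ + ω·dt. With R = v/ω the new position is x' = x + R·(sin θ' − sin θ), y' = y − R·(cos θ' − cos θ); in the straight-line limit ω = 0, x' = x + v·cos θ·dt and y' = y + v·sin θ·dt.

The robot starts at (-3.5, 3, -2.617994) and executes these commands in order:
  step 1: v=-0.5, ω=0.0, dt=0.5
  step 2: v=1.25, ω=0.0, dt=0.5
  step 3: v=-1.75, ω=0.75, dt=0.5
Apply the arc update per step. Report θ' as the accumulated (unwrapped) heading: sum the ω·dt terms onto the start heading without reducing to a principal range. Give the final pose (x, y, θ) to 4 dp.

(-3.1657, 3.3802, -2.2430)

step 1: θ'=-2.6180 (straight) → pose (-3.2835, 3.1250, -2.6180)
step 2: θ'=-2.6180 (straight) → pose (-3.8248, 2.8125, -2.6180)
step 3: θ'=-2.2430 (R=-2.3333) → pose (-3.1657, 3.3802, -2.2430)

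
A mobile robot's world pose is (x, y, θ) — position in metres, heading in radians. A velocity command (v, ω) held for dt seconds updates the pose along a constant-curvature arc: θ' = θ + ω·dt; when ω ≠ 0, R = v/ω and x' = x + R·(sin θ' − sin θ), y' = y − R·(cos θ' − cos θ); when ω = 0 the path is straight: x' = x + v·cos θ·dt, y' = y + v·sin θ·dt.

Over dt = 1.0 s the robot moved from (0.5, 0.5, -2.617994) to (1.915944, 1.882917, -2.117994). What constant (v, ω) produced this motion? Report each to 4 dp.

v = -2.0000, ω = 0.5000

Δθ = -2.117994 − -2.617994 = 0.500000
ω = Δθ/dt = 0.500000/1.0 = 0.5000
R = Δx/(sin θ' − sin θ) = -4.0000
v = R·ω = -4.0000·0.5000 = -2.0000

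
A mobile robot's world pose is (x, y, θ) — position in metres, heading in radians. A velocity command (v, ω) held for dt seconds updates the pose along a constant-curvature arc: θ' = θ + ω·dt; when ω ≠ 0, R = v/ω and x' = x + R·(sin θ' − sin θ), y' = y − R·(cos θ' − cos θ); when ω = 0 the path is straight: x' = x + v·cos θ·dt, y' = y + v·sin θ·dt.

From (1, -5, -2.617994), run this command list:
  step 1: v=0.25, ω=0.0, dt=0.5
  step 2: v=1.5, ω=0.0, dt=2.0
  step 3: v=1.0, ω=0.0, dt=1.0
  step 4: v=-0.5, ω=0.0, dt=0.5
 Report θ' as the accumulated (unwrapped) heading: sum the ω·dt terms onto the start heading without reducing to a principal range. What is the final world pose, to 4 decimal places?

step 1: θ'=-2.6180 (straight) → pose (0.8917, -5.0625, -2.6180)
step 2: θ'=-2.6180 (straight) → pose (-1.7063, -6.5625, -2.6180)
step 3: θ'=-2.6180 (straight) → pose (-2.5724, -7.0625, -2.6180)
step 4: θ'=-2.6180 (straight) → pose (-2.3558, -6.9375, -2.6180)

(-2.3558, -6.9375, -2.6180)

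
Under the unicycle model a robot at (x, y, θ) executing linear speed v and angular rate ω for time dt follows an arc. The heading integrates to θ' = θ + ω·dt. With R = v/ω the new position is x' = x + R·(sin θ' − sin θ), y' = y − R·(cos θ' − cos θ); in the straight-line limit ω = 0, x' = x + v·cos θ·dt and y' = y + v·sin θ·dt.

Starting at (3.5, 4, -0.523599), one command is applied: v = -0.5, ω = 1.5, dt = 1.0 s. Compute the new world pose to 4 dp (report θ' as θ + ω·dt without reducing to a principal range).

(3.0572, 3.8980, 0.9764)

θ' = -0.5236 + 1.5·1.0 = 0.9764
R = v/ω = -0.5/1.5 = -0.3333
x' = 3.5 + -0.3333·(sin 0.9764 − sin -0.5236) = 3.0572
y' = 4 − -0.3333·(cos 0.9764 − cos -0.5236) = 3.8980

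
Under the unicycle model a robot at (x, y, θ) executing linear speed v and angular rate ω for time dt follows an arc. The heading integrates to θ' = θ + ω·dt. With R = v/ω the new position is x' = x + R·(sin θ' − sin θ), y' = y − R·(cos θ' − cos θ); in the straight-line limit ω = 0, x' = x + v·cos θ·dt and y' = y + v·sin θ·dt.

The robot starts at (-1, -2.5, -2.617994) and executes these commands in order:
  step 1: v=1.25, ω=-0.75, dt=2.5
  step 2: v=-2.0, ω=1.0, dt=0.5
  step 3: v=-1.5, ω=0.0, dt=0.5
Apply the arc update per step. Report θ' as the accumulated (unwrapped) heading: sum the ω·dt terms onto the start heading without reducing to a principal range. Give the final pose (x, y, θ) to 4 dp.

(-2.5182, -2.8661, -3.9930)

step 1: θ'=-4.4930 (R=-1.6667) → pose (-3.4600, -1.4194, -4.4930)
step 2: θ'=-3.9930 (R=-2.0000) → pose (-3.0124, -2.3019, -3.9930)
step 3: θ'=-3.9930 (straight) → pose (-2.5182, -2.8661, -3.9930)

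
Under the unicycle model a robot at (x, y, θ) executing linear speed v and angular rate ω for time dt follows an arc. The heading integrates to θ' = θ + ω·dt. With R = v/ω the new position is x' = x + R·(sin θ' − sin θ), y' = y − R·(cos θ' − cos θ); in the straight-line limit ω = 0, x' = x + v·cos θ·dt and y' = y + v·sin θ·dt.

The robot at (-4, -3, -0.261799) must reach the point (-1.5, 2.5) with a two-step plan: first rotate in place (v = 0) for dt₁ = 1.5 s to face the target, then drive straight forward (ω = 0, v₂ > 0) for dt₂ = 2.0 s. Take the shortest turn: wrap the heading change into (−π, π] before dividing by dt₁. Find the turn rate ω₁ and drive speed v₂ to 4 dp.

ω₁ = 0.9373, v₂ = 3.0208

heading to target = atan2(2.5−-3, -1.5−-4) = 1.1442
Δθ = wrap(1.1442 − -0.2618) = 1.4060; ω₁ = Δθ/dt₁ = 0.9373
distance = √((-1.5−-4)² + (2.5−-3)²) = 6.0415; v₂ = distance/dt₂ = 3.0208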